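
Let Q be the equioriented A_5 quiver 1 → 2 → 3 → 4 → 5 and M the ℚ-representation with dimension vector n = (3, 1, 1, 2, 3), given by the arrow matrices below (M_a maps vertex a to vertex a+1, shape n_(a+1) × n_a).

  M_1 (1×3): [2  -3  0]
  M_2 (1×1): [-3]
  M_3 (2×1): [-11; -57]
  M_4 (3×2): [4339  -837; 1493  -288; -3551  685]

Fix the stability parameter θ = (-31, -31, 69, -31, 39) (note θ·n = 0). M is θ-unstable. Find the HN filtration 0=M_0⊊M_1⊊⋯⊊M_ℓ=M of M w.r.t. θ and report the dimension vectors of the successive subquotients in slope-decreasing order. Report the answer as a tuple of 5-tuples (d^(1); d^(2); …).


Via rank(M_{q-1}∘⋯∘M_p): M ≅ I[1,1]^2, I[1,5], I[4,5], I[5,5].
μ_θ-semistable layers: μ^(1)=39; μ^(2)=19; μ^(3)=-31

((0, 0, 0, 0, 3); (0, 0, 1, 1, 0); (3, 1, 0, 1, 0))


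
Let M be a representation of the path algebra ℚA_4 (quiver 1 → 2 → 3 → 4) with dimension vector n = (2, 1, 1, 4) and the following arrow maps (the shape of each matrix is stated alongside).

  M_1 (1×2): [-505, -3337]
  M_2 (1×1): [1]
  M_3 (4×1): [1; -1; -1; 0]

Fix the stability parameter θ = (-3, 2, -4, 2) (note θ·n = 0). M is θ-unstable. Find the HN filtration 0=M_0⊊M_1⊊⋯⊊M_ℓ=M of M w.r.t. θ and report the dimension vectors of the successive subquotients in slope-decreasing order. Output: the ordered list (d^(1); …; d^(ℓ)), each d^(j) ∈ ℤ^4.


Interval decomposition of M: I[1,1], I[1,4], I[4,4]^3.
HN type (ℓ=3): μ^(1)=2; μ^(2)=-1; μ^(3)=-3

((0, 0, 0, 4); (0, 1, 1, 0); (2, 0, 0, 0))


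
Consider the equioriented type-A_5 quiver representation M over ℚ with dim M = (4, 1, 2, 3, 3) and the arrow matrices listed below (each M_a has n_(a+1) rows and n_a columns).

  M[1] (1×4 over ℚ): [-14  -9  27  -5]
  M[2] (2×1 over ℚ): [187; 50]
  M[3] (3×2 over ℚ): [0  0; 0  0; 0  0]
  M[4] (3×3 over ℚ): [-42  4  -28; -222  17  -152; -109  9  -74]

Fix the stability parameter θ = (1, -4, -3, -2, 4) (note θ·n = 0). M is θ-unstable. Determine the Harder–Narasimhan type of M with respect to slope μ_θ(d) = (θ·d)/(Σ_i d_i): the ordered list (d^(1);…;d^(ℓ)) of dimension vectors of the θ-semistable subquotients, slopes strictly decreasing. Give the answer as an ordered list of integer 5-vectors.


Barcode: M ≅ I[1,1]^3, I[1,3], I[3,3], I[4,4], I[4,5]^2, I[5,5]. HN layers by μ_θ (4 steps, strictly decreasing):
  μ^(1)=4; μ^(2)=1; μ^(3)=-2; μ^(4)=-3

((0, 0, 0, 0, 3); (3, 0, 0, 0, 0); (1, 1, 1, 3, 0); (0, 0, 1, 0, 0))


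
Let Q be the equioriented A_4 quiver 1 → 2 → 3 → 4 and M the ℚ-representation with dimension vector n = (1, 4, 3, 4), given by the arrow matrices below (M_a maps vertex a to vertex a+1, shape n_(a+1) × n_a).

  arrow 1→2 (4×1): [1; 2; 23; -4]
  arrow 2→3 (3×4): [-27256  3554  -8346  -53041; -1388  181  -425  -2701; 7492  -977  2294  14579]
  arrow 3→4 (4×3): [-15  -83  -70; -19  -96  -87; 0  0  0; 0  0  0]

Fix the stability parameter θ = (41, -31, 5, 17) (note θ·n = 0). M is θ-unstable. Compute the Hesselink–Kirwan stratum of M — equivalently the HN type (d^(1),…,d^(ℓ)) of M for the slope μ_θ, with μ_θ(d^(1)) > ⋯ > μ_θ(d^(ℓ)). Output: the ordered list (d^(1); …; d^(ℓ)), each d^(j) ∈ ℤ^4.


Via rank(M_{q-1}∘⋯∘M_p): M ≅ I[1,4], I[2,2], I[2,3], I[2,4], I[4,4]^2.
μ_θ-semistable layers: μ^(1)=17; μ^(2)=5; μ^(3)=-31

((0, 0, 0, 4); (1, 1, 3, 0); (0, 3, 0, 0))


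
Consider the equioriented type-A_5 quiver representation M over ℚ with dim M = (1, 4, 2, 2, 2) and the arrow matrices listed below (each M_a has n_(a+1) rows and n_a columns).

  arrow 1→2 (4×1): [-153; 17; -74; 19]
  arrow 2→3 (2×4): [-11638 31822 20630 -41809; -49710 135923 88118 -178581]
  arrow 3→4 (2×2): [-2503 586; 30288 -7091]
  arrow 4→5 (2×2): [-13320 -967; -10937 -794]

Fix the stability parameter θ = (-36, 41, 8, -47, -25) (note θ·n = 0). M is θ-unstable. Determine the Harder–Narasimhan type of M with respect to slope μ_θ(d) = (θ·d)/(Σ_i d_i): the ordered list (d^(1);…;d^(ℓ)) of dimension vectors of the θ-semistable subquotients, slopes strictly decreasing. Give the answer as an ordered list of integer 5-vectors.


Interval decomposition of M: I[1,5], I[2,2]^2, I[2,5].
HN type (ℓ=3): μ^(1)=41; μ^(2)=-23/4; μ^(3)=-36

((0, 2, 0, 0, 0); (0, 2, 2, 2, 2); (1, 0, 0, 0, 0))


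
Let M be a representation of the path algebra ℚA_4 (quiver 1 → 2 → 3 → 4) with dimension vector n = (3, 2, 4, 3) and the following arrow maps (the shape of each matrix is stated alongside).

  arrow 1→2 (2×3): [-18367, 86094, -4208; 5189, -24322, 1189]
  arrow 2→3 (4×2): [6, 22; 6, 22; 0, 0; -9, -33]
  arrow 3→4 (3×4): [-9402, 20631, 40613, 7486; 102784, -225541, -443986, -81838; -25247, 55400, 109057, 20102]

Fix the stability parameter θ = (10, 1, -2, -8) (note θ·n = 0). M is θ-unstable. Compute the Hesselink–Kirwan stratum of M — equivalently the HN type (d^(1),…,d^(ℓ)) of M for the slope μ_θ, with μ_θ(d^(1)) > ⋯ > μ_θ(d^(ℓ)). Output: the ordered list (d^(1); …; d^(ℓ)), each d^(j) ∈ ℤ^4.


Interval decomposition of M: I[1,1], I[1,2], I[1,3], I[3,4]^3.
HN type (ℓ=4): μ^(1)=10; μ^(2)=11/2; μ^(3)=3; μ^(4)=-5

((1, 0, 0, 0); (1, 1, 0, 0); (1, 1, 1, 0); (0, 0, 3, 3))


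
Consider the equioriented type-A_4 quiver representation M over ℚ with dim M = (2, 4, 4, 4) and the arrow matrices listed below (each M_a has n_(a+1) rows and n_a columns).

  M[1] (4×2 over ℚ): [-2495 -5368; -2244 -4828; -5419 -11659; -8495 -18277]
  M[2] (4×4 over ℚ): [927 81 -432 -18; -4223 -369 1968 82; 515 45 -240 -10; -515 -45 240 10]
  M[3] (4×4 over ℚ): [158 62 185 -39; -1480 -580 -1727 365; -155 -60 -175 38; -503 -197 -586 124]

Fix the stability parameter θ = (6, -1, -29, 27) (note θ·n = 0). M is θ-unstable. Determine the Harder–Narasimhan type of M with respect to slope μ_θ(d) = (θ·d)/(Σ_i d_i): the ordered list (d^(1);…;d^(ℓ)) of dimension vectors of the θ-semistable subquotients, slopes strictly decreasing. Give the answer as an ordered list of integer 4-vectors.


Interval decomposition of M: I[1,2], I[1,3], I[2,2]^2, I[3,4]^3, I[4,4].
HN type (ℓ=5): μ^(1)=27; μ^(2)=5/2; μ^(3)=-1; μ^(4)=-8; μ^(5)=-29

((0, 0, 0, 4); (1, 1, 0, 0); (0, 2, 0, 0); (1, 1, 1, 0); (0, 0, 3, 0))


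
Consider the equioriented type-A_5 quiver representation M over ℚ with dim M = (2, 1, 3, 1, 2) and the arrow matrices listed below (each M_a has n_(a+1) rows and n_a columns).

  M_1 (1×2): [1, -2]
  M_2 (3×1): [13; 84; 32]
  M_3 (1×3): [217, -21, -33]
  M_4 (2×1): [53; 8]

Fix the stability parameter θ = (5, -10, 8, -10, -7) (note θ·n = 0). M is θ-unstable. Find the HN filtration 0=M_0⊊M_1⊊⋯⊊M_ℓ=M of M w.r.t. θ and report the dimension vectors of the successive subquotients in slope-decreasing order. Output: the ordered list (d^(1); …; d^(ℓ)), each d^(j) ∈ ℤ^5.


Via rank(M_{q-1}∘⋯∘M_p): M ≅ I[1,1], I[1,5], I[3,3]^2, I[5,5].
μ_θ-semistable layers: μ^(1)=8; μ^(2)=5; μ^(3)=-14/5; μ^(4)=-7

((0, 0, 2, 0, 0); (1, 0, 0, 0, 0); (1, 1, 1, 1, 1); (0, 0, 0, 0, 1))


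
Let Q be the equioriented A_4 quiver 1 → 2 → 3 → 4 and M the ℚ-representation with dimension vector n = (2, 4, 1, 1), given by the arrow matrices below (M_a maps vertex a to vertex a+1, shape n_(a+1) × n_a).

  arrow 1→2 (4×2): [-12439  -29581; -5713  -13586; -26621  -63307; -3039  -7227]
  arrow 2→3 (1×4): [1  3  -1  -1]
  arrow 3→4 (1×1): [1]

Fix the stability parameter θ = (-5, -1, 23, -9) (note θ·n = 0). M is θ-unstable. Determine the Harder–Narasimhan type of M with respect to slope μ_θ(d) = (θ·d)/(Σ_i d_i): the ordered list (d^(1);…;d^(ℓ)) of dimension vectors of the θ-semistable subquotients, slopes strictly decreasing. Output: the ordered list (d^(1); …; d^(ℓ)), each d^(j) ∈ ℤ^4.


Via rank(M_{q-1}∘⋯∘M_p): M ≅ I[1,2], I[1,4], I[2,2]^2.
μ_θ-semistable layers: μ^(1)=7; μ^(2)=-1; μ^(3)=-5

((0, 0, 1, 1); (0, 4, 0, 0); (2, 0, 0, 0))


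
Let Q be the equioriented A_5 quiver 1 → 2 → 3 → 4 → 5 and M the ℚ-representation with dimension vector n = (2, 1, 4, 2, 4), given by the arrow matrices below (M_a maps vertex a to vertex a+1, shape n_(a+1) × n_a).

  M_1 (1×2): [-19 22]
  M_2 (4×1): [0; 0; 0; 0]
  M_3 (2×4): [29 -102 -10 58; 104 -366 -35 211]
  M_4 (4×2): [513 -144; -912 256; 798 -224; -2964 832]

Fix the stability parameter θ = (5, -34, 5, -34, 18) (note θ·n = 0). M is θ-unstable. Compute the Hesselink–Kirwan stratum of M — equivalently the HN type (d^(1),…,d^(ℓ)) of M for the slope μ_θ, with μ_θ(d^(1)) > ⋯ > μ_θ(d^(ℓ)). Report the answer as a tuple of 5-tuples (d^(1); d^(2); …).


Via rank(M_{q-1}∘⋯∘M_p): M ≅ I[1,1], I[1,2], I[3,3]^2, I[3,4], I[3,5], I[5,5]^3.
μ_θ-semistable layers: μ^(1)=18; μ^(2)=5; μ^(3)=-29/2

((0, 0, 0, 0, 4); (1, 0, 2, 0, 0); (1, 1, 2, 2, 0))


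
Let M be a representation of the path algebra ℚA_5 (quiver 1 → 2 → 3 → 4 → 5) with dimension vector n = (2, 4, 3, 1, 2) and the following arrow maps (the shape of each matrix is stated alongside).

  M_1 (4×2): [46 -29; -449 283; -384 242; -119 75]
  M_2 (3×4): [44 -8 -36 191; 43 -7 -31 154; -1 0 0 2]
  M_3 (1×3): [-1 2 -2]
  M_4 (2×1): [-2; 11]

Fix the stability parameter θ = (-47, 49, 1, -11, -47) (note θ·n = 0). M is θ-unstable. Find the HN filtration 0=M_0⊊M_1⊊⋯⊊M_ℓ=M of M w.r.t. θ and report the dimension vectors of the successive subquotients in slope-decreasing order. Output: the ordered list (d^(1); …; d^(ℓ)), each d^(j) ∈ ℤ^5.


Via rank(M_{q-1}∘⋯∘M_p): M ≅ I[1,3], I[1,5], I[2,2], I[2,3], I[5,5].
μ_θ-semistable layers: μ^(1)=49; μ^(2)=25; μ^(3)=-2; μ^(4)=-47

((0, 1, 0, 0, 0); (0, 2, 2, 0, 0); (0, 1, 1, 1, 1); (2, 0, 0, 0, 1))


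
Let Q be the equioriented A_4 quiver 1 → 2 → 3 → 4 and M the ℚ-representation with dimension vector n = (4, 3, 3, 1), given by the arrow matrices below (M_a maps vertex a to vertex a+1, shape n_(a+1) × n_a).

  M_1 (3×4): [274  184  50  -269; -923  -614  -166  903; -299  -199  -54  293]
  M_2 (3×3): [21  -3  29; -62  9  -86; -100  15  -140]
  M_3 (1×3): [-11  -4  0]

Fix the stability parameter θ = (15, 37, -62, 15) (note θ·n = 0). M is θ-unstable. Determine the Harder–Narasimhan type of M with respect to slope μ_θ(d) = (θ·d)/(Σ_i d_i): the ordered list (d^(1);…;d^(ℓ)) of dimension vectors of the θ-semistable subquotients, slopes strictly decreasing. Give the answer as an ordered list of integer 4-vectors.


Barcode: M ≅ I[1,1], I[1,2], I[1,3], I[1,4], I[3,3]. HN layers by μ_θ (4 steps, strictly decreasing):
  μ^(1)=37; μ^(2)=15; μ^(3)=-10/3; μ^(4)=-62

((0, 1, 0, 0); (2, 0, 0, 1); (2, 2, 2, 0); (0, 0, 1, 0))


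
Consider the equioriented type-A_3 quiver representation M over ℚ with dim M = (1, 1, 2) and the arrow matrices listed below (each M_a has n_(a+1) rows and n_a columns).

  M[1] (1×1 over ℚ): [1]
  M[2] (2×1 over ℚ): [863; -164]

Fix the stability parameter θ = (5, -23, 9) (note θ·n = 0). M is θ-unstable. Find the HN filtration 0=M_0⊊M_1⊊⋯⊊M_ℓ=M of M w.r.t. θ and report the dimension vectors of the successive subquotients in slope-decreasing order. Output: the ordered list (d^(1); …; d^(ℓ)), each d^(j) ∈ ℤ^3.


Interval decomposition of M: I[1,3], I[3,3].
HN type (ℓ=2): μ^(1)=9; μ^(2)=-9

((0, 0, 2); (1, 1, 0))


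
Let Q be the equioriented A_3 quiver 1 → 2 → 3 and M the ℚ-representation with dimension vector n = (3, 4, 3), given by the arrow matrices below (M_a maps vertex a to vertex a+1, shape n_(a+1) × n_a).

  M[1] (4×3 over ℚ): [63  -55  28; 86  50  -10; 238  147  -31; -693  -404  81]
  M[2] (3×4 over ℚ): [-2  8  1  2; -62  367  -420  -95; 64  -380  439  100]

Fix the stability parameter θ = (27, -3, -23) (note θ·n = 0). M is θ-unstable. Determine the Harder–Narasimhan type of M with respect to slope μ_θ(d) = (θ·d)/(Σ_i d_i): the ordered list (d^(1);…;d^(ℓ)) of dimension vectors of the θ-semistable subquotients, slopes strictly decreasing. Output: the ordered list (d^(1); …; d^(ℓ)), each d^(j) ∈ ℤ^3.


Via rank(M_{q-1}∘⋯∘M_p): M ≅ I[1,3]^3, I[2,2].
μ_θ-semistable layers: μ^(1)=1/3; μ^(2)=-3

((3, 3, 3); (0, 1, 0))


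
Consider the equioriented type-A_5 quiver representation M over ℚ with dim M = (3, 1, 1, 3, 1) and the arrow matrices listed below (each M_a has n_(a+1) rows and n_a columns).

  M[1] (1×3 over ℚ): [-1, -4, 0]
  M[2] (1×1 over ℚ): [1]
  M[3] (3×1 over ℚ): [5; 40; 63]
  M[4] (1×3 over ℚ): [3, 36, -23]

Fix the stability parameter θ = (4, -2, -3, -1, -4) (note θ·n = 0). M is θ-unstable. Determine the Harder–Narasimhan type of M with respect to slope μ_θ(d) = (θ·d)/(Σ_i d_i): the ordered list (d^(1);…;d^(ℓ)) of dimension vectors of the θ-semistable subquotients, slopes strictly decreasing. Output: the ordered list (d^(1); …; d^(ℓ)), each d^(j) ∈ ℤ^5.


Interval decomposition of M: I[1,1]^2, I[1,5], I[4,4]^2.
HN type (ℓ=3): μ^(1)=4; μ^(2)=-1; μ^(3)=-6/5

((2, 0, 0, 0, 0); (0, 0, 0, 2, 0); (1, 1, 1, 1, 1))


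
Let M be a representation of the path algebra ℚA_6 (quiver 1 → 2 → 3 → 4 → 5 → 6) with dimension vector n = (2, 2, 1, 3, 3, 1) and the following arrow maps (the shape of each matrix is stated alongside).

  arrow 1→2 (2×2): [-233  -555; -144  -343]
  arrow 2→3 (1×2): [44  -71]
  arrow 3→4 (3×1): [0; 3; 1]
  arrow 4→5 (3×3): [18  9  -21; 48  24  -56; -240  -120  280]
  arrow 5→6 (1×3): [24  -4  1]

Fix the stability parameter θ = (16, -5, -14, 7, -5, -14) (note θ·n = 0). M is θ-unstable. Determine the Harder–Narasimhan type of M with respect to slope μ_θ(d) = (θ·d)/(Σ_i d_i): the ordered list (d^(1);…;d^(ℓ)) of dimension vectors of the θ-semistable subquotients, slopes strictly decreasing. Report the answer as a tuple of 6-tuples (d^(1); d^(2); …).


Barcode: M ≅ I[1,2], I[1,5], I[4,4]^2, I[5,5], I[5,6]. HN layers by μ_θ (6 steps, strictly decreasing):
  μ^(1)=7; μ^(2)=11/2; μ^(3)=1; μ^(4)=-1; μ^(5)=-5; μ^(6)=-19/2

((0, 0, 0, 2, 0, 0); (1, 1, 0, 0, 0, 0); (0, 0, 0, 1, 1, 0); (1, 1, 1, 0, 0, 0); (0, 0, 0, 0, 1, 0); (0, 0, 0, 0, 1, 1))


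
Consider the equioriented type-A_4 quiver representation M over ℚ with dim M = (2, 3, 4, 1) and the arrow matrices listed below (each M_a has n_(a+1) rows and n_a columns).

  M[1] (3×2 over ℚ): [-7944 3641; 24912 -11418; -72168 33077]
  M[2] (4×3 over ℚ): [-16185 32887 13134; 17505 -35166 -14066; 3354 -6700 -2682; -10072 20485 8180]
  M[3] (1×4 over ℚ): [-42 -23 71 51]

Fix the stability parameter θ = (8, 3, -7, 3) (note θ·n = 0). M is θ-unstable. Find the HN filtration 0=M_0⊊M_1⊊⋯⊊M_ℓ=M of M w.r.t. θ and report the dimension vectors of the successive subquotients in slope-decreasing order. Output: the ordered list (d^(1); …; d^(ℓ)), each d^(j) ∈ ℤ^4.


Barcode: M ≅ I[1,1], I[1,4], I[2,3]^2, I[3,3]. HN layers by μ_θ (5 steps, strictly decreasing):
  μ^(1)=8; μ^(2)=3; μ^(3)=4/3; μ^(4)=-2; μ^(5)=-7

((1, 0, 0, 0); (0, 0, 0, 1); (1, 1, 1, 0); (0, 2, 2, 0); (0, 0, 1, 0))


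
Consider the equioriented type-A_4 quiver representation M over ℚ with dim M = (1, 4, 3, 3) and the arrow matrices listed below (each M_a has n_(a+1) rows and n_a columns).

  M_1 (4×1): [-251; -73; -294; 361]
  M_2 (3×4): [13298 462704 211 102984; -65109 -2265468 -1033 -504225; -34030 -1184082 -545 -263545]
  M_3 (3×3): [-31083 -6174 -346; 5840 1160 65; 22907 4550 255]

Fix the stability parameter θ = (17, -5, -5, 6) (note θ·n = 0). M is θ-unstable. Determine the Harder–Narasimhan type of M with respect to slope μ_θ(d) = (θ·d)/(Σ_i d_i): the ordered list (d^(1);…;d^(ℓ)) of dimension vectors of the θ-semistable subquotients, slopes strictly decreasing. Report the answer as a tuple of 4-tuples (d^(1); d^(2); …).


Via rank(M_{q-1}∘⋯∘M_p): M ≅ I[1,4], I[2,2], I[2,3], I[2,4], I[4,4].
μ_θ-semistable layers: μ^(1)=6; μ^(2)=7/3; μ^(3)=-5

((0, 0, 0, 3); (1, 1, 1, 0); (0, 3, 2, 0))


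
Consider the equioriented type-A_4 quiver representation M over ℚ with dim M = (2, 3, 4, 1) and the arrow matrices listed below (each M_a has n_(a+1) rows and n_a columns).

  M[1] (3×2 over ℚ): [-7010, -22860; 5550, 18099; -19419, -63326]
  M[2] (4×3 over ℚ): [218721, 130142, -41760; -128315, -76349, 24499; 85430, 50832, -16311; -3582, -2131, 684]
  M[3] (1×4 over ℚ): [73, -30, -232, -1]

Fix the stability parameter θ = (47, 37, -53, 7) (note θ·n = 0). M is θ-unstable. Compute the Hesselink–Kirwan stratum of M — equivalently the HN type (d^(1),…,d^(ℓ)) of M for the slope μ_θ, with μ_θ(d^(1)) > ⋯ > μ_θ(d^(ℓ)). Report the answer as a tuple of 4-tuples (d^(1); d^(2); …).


Via rank(M_{q-1}∘⋯∘M_p): M ≅ I[1,3], I[1,4], I[2,3], I[3,3].
μ_θ-semistable layers: μ^(1)=31/3; μ^(2)=19/2; μ^(3)=-8; μ^(4)=-53

((1, 1, 1, 0); (1, 1, 1, 1); (0, 1, 1, 0); (0, 0, 1, 0))


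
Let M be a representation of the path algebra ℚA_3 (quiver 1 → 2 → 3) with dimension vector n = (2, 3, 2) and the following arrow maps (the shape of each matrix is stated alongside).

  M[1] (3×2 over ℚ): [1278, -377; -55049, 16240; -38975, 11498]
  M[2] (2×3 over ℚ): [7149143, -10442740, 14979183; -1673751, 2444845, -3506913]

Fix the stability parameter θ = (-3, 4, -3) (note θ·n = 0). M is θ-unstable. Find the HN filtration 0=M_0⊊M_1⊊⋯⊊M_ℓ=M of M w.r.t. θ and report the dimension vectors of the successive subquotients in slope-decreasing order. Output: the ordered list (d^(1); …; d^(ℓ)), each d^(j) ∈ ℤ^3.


Interval decomposition of M: I[1,3]^2, I[2,2].
HN type (ℓ=3): μ^(1)=4; μ^(2)=1/2; μ^(3)=-3

((0, 1, 0); (0, 2, 2); (2, 0, 0))


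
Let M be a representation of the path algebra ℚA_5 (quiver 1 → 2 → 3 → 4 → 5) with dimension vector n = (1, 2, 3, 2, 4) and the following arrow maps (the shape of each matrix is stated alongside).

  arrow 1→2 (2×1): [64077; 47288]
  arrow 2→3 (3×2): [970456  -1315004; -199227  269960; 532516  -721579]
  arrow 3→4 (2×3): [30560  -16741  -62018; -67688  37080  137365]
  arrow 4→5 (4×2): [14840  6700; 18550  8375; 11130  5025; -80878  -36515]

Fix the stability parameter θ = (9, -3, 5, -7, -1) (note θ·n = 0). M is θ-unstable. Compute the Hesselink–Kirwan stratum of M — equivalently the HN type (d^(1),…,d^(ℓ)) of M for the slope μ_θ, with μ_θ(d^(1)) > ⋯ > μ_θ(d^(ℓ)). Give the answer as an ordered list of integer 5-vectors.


Via rank(M_{q-1}∘⋯∘M_p): M ≅ I[1,5], I[2,4], I[3,3], I[5,5]^3.
μ_θ-semistable layers: μ^(1)=5; μ^(2)=3/5; μ^(3)=-1; μ^(4)=-3

((0, 0, 1, 0, 0); (1, 1, 1, 1, 1); (0, 0, 1, 1, 3); (0, 1, 0, 0, 0))


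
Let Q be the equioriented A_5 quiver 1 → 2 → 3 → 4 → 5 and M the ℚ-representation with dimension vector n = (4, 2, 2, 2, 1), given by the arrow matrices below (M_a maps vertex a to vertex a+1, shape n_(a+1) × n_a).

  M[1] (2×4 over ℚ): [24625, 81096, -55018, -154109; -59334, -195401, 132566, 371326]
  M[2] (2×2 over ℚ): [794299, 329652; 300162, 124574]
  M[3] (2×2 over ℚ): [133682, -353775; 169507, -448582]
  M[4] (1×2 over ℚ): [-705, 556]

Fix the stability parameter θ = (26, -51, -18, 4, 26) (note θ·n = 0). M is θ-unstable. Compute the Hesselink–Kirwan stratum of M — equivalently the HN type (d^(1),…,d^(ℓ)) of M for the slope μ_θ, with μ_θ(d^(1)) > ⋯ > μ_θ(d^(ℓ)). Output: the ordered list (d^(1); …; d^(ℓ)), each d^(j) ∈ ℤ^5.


Via rank(M_{q-1}∘⋯∘M_p): M ≅ I[1,1]^2, I[1,4], I[1,5].
μ_θ-semistable layers: μ^(1)=26; μ^(2)=4; μ^(3)=-43/3

((2, 0, 0, 0, 1); (0, 0, 0, 2, 0); (2, 2, 2, 0, 0))


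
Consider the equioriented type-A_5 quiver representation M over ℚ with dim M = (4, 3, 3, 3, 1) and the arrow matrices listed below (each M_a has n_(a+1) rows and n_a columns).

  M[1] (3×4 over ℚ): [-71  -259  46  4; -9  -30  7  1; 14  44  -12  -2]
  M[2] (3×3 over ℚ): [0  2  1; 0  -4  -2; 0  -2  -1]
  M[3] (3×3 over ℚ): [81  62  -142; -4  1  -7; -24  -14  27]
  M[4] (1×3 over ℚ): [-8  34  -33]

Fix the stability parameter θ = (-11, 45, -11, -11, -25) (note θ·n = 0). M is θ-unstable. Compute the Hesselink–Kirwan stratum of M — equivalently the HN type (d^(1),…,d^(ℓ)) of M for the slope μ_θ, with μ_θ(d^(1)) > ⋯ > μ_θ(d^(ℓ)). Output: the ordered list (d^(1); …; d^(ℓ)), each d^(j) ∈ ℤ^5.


Via rank(M_{q-1}∘⋯∘M_p): M ≅ I[1,1], I[1,2]^2, I[1,5], I[3,4]^2.
μ_θ-semistable layers: μ^(1)=45; μ^(2)=-1/2; μ^(3)=-11

((0, 2, 0, 0, 0); (0, 1, 1, 1, 1); (4, 0, 2, 2, 0))


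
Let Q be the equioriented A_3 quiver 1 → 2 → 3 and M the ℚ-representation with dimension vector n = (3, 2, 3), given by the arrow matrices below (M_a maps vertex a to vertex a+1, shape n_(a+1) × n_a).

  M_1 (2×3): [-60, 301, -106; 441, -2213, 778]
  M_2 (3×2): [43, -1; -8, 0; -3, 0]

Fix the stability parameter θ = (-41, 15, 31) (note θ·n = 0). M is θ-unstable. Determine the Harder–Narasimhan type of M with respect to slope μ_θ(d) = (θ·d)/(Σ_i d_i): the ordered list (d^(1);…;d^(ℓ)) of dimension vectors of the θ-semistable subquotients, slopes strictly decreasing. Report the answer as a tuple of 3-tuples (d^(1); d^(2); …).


Via rank(M_{q-1}∘⋯∘M_p): M ≅ I[1,1], I[1,3]^2, I[3,3].
μ_θ-semistable layers: μ^(1)=31; μ^(2)=15; μ^(3)=-41

((0, 0, 3); (0, 2, 0); (3, 0, 0))


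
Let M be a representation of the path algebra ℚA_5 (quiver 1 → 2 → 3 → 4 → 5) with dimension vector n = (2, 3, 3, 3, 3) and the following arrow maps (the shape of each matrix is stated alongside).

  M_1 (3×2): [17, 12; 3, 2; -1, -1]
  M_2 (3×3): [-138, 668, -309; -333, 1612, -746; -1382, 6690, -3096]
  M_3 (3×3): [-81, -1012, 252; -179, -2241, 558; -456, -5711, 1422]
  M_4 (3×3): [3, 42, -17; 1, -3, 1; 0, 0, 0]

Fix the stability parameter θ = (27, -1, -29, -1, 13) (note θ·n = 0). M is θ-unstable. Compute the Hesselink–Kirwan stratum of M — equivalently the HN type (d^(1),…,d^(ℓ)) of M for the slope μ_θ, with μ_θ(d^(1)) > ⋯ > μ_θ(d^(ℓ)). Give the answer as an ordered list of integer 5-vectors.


Barcode: M ≅ I[1,4], I[1,5], I[2,3], I[4,5], I[5,5]. HN layers by μ_θ (3 steps, strictly decreasing):
  μ^(1)=13; μ^(2)=-1; μ^(3)=-15

((0, 0, 0, 0, 3); (2, 2, 2, 3, 0); (0, 1, 1, 0, 0))


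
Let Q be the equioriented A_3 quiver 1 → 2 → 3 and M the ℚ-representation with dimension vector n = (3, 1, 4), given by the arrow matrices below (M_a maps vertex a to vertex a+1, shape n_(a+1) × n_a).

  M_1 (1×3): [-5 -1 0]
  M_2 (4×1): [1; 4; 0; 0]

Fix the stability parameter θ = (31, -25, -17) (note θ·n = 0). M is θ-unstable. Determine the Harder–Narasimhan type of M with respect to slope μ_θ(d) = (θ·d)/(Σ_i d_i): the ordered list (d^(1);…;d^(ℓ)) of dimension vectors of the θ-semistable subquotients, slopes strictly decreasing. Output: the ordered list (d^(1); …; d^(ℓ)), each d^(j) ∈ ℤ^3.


Via rank(M_{q-1}∘⋯∘M_p): M ≅ I[1,1]^2, I[1,3], I[3,3]^3.
μ_θ-semistable layers: μ^(1)=31; μ^(2)=-11/3; μ^(3)=-17

((2, 0, 0); (1, 1, 1); (0, 0, 3))


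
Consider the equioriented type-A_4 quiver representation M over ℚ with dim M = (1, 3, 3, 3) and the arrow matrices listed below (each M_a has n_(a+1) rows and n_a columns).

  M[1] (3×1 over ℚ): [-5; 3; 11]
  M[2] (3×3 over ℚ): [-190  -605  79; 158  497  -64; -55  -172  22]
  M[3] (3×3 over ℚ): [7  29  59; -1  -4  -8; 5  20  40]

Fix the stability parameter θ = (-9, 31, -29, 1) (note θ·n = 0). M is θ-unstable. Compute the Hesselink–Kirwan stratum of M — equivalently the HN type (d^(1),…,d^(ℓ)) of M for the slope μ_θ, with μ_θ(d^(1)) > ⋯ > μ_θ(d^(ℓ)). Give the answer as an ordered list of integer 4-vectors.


Via rank(M_{q-1}∘⋯∘M_p): M ≅ I[1,3], I[2,4]^2, I[4,4].
μ_θ-semistable layers: μ^(1)=1; μ^(2)=-9

((0, 3, 3, 3); (1, 0, 0, 0))


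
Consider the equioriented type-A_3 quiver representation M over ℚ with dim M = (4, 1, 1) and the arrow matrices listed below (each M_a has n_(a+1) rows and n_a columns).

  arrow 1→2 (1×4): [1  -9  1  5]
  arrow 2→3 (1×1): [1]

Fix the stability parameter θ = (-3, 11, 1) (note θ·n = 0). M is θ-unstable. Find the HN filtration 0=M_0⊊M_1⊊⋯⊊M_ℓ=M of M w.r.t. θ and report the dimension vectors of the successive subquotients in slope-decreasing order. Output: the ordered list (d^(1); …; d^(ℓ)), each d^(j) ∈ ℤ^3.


Via rank(M_{q-1}∘⋯∘M_p): M ≅ I[1,1]^3, I[1,3].
μ_θ-semistable layers: μ^(1)=6; μ^(2)=-3

((0, 1, 1); (4, 0, 0))


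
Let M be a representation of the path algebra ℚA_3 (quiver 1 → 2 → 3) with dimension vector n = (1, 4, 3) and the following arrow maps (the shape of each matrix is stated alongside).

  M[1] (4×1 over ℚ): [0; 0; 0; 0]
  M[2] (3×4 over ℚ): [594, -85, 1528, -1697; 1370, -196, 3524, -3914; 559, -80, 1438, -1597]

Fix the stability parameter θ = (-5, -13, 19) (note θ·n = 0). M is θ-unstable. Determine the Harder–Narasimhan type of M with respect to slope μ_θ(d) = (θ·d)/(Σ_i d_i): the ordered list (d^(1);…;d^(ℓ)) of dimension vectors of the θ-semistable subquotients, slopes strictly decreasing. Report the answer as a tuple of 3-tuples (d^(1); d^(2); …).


Barcode: M ≅ I[1,1], I[2,2]^2, I[2,3]^2, I[3,3]. HN layers by μ_θ (3 steps, strictly decreasing):
  μ^(1)=19; μ^(2)=-5; μ^(3)=-13

((0, 0, 3); (1, 0, 0); (0, 4, 0))


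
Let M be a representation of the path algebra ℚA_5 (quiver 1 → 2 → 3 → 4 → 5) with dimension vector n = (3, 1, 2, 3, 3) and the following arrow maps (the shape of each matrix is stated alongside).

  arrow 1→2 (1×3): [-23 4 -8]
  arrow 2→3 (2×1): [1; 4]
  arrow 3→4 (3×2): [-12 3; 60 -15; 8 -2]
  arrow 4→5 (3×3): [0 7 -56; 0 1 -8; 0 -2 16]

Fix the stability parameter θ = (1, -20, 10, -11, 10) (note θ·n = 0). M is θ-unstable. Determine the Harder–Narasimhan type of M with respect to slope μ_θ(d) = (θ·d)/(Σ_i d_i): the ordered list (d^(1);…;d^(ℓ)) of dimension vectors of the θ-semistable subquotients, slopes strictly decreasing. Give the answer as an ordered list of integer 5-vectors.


Interval decomposition of M: I[1,1]^2, I[1,3], I[3,5], I[4,4]^2, I[5,5]^2.
HN type (ℓ=5): μ^(1)=10; μ^(2)=1; μ^(3)=-1/2; μ^(4)=-19/2; μ^(5)=-11

((0, 0, 1, 0, 3); (2, 0, 0, 0, 0); (0, 0, 1, 1, 0); (1, 1, 0, 0, 0); (0, 0, 0, 2, 0))


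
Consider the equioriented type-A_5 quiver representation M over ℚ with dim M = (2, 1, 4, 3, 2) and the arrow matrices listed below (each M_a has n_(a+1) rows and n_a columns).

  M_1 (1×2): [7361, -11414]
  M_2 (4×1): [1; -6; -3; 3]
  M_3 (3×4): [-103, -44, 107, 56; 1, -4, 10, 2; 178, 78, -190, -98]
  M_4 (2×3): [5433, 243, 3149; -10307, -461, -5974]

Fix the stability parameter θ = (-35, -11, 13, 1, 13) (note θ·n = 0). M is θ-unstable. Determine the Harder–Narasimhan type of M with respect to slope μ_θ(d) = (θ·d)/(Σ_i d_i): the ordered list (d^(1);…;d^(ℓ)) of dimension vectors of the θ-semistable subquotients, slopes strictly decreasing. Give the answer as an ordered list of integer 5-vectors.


Barcode: M ≅ I[1,1], I[1,5], I[3,3], I[3,4], I[3,5]. HN layers by μ_θ (4 steps, strictly decreasing):
  μ^(1)=13; μ^(2)=7; μ^(3)=-11; μ^(4)=-35

((0, 0, 1, 0, 2); (0, 0, 3, 3, 0); (0, 1, 0, 0, 0); (2, 0, 0, 0, 0))


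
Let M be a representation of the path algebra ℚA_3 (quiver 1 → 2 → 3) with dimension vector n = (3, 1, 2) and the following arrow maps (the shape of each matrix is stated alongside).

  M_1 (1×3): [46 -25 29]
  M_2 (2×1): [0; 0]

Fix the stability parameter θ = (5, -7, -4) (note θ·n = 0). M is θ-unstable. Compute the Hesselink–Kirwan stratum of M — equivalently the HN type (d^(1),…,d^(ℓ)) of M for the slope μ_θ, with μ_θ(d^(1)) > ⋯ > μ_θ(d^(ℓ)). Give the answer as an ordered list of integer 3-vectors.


Interval decomposition of M: I[1,1]^2, I[1,2], I[3,3]^2.
HN type (ℓ=3): μ^(1)=5; μ^(2)=-1; μ^(3)=-4

((2, 0, 0); (1, 1, 0); (0, 0, 2))


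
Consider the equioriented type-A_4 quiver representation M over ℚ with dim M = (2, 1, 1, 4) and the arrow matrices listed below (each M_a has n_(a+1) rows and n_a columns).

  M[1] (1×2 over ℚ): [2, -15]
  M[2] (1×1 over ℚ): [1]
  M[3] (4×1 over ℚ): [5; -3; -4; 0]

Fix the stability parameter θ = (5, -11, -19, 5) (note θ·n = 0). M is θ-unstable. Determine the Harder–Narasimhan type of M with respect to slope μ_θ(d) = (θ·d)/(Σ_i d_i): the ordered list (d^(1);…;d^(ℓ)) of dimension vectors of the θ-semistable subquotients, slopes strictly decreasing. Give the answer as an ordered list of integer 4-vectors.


Via rank(M_{q-1}∘⋯∘M_p): M ≅ I[1,1], I[1,4], I[4,4]^3.
μ_θ-semistable layers: μ^(1)=5; μ^(2)=-25/3

((1, 0, 0, 4); (1, 1, 1, 0))


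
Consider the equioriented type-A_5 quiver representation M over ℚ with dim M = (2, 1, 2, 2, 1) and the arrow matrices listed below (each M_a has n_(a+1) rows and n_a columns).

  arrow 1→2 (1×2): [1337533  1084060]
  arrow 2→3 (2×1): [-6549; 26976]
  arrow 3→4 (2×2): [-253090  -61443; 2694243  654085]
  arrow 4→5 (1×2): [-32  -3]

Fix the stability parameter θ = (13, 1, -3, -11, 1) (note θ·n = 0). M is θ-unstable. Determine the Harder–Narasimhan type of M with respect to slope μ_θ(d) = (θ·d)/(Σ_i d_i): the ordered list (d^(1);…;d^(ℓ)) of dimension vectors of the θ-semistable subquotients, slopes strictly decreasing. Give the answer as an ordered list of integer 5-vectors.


Barcode: M ≅ I[1,1], I[1,5], I[3,4]. HN layers by μ_θ (4 steps, strictly decreasing):
  μ^(1)=13; μ^(2)=1; μ^(3)=0; μ^(4)=-7

((1, 0, 0, 0, 0); (0, 0, 0, 0, 1); (1, 1, 1, 1, 0); (0, 0, 1, 1, 0))


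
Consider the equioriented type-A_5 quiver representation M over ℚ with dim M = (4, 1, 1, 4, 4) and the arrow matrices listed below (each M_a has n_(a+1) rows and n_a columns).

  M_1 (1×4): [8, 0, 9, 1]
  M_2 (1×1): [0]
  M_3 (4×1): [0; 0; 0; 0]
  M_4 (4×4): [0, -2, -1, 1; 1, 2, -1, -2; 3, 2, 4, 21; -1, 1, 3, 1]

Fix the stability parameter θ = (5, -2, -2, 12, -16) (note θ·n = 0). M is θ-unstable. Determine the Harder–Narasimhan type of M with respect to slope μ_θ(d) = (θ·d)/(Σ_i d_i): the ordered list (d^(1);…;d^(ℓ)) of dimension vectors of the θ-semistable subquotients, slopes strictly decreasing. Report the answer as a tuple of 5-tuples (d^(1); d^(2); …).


Barcode: M ≅ I[1,1]^3, I[1,2], I[3,3], I[4,5]^4. HN layers by μ_θ (3 steps, strictly decreasing):
  μ^(1)=5; μ^(2)=3/2; μ^(3)=-2

((3, 0, 0, 0, 0); (1, 1, 0, 0, 0); (0, 0, 1, 4, 4))


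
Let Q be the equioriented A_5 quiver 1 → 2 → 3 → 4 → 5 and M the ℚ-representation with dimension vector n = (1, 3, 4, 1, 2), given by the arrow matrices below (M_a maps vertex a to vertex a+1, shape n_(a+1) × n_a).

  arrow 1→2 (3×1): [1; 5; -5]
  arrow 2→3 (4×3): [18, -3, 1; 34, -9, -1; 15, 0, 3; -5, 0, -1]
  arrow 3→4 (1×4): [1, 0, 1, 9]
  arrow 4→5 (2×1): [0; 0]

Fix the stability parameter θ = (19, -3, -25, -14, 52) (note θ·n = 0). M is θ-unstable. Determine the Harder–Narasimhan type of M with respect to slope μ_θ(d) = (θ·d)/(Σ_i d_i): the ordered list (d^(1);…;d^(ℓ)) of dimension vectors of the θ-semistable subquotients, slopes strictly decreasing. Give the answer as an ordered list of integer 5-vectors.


Barcode: M ≅ I[1,4], I[2,2], I[2,3], I[3,3]^2, I[5,5]^2. HN layers by μ_θ (5 steps, strictly decreasing):
  μ^(1)=52; μ^(2)=-3; μ^(3)=-23/4; μ^(4)=-14; μ^(5)=-25

((0, 0, 0, 0, 2); (0, 1, 0, 0, 0); (1, 1, 1, 1, 0); (0, 1, 1, 0, 0); (0, 0, 2, 0, 0))


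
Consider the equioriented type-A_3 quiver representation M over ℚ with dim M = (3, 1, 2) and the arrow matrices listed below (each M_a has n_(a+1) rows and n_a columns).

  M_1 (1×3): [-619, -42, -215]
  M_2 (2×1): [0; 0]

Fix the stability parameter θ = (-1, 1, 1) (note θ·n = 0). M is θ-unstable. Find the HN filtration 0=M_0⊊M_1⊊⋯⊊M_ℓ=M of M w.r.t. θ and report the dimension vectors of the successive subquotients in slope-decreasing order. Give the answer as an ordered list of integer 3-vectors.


Via rank(M_{q-1}∘⋯∘M_p): M ≅ I[1,1]^2, I[1,2], I[3,3]^2.
μ_θ-semistable layers: μ^(1)=1; μ^(2)=-1

((0, 1, 2); (3, 0, 0))


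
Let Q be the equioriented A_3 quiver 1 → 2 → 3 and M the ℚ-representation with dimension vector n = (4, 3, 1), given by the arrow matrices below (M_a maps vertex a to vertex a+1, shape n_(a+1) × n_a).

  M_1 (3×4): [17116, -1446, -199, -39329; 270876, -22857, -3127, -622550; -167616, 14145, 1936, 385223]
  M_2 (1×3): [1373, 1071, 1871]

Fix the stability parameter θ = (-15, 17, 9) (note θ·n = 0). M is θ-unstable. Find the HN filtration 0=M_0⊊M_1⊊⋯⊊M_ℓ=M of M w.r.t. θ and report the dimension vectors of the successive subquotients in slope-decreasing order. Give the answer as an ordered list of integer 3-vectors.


Barcode: M ≅ I[1,1]^2, I[1,2], I[1,3], I[2,2]. HN layers by μ_θ (3 steps, strictly decreasing):
  μ^(1)=17; μ^(2)=13; μ^(3)=-15

((0, 2, 0); (0, 1, 1); (4, 0, 0))


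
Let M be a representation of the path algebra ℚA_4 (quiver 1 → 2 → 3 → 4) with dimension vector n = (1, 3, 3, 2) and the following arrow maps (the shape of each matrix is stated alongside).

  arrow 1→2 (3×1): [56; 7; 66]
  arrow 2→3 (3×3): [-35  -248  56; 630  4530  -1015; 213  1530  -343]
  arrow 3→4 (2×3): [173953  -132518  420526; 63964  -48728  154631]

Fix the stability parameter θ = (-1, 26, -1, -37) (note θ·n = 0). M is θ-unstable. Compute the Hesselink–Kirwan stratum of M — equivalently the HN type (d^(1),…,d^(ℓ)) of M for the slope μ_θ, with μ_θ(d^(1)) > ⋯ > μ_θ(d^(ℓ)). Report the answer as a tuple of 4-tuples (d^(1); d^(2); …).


Barcode: M ≅ I[1,2], I[2,4]^2, I[3,3]. HN layers by μ_θ (3 steps, strictly decreasing):
  μ^(1)=26; μ^(2)=-1; μ^(3)=-4

((0, 1, 0, 0); (1, 0, 1, 0); (0, 2, 2, 2))


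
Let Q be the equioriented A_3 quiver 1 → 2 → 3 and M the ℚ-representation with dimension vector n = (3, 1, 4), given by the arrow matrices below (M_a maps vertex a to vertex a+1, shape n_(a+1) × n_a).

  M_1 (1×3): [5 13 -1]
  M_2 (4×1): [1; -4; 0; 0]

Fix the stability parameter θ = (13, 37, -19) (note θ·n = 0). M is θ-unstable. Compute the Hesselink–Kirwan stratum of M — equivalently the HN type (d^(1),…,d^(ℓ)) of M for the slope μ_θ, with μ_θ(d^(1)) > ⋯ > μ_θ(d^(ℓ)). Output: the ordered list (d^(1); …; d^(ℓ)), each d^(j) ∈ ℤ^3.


Barcode: M ≅ I[1,1]^2, I[1,3], I[3,3]^3. HN layers by μ_θ (3 steps, strictly decreasing):
  μ^(1)=13; μ^(2)=31/3; μ^(3)=-19

((2, 0, 0); (1, 1, 1); (0, 0, 3))


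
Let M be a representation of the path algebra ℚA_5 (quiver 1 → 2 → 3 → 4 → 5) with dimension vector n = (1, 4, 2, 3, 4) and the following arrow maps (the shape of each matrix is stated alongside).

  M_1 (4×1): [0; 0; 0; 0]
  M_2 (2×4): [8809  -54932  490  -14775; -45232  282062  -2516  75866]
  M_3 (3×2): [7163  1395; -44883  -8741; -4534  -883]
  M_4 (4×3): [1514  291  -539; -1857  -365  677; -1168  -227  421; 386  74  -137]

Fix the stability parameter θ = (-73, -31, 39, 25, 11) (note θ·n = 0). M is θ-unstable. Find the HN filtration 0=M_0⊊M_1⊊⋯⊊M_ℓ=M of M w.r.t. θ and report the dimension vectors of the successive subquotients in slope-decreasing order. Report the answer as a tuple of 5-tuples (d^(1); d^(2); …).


Via rank(M_{q-1}∘⋯∘M_p): M ≅ I[1,1], I[2,2]^2, I[2,5]^2, I[4,5], I[5,5].
μ_θ-semistable layers: μ^(1)=25; μ^(2)=18; μ^(3)=11; μ^(4)=-31; μ^(5)=-73

((0, 0, 2, 2, 2); (0, 0, 0, 1, 1); (0, 0, 0, 0, 1); (0, 4, 0, 0, 0); (1, 0, 0, 0, 0))


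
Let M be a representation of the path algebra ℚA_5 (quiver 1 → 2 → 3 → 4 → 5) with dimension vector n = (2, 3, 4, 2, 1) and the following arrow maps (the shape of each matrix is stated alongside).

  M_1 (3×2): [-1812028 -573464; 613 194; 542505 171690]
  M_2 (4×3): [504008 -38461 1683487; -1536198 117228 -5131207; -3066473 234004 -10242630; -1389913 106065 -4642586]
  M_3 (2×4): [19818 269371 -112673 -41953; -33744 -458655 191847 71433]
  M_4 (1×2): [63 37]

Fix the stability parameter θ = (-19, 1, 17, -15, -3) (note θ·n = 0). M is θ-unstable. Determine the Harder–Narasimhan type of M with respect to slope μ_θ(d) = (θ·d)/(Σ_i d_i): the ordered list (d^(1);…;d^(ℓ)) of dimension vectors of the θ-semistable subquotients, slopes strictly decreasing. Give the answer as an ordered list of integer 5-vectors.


Via rank(M_{q-1}∘⋯∘M_p): M ≅ I[1,1], I[1,4], I[2,3], I[2,5], I[3,3].
μ_θ-semistable layers: μ^(1)=17; μ^(2)=1; μ^(3)=0; μ^(4)=-19

((0, 0, 2, 0, 0); (0, 2, 1, 1, 0); (0, 1, 1, 1, 1); (2, 0, 0, 0, 0))


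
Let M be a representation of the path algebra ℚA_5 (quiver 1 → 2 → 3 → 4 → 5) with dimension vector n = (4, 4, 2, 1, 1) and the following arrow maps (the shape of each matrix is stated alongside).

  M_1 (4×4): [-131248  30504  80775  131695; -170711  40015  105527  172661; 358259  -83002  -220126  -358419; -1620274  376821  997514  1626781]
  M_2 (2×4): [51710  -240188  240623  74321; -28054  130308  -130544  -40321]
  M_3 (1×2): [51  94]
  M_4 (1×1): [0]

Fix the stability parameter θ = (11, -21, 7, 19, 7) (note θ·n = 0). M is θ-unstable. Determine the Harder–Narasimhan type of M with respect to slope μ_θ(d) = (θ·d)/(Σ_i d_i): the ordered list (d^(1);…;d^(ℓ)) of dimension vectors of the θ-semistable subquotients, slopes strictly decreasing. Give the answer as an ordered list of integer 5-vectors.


Interval decomposition of M: I[1,2]^2, I[1,3], I[1,4], I[5,5].
HN type (ℓ=3): μ^(1)=19; μ^(2)=7; μ^(3)=-5

((0, 0, 0, 1, 0); (0, 0, 2, 0, 1); (4, 4, 0, 0, 0))


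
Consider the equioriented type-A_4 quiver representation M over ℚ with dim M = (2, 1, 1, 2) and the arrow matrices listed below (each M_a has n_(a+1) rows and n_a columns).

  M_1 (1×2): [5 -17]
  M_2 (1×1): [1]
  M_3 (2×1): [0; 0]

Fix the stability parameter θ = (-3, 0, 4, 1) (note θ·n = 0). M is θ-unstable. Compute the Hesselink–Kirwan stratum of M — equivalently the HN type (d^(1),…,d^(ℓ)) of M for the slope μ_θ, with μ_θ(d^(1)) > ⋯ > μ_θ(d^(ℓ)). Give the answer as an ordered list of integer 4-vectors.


Via rank(M_{q-1}∘⋯∘M_p): M ≅ I[1,1], I[1,3], I[4,4]^2.
μ_θ-semistable layers: μ^(1)=4; μ^(2)=1; μ^(3)=0; μ^(4)=-3

((0, 0, 1, 0); (0, 0, 0, 2); (0, 1, 0, 0); (2, 0, 0, 0))


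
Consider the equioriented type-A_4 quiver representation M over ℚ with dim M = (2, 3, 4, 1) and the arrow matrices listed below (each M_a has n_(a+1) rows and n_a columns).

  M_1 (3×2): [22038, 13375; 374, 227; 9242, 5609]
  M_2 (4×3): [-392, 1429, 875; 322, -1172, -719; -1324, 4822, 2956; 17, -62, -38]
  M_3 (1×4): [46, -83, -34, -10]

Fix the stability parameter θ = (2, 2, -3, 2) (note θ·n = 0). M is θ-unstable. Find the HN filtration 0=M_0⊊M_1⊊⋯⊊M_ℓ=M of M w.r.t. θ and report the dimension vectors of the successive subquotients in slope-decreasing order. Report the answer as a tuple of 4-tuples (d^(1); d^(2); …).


Barcode: M ≅ I[1,3], I[1,4], I[2,3], I[3,3]. HN layers by μ_θ (4 steps, strictly decreasing):
  μ^(1)=2; μ^(2)=1/3; μ^(3)=-1/2; μ^(4)=-3

((0, 0, 0, 1); (2, 2, 2, 0); (0, 1, 1, 0); (0, 0, 1, 0))


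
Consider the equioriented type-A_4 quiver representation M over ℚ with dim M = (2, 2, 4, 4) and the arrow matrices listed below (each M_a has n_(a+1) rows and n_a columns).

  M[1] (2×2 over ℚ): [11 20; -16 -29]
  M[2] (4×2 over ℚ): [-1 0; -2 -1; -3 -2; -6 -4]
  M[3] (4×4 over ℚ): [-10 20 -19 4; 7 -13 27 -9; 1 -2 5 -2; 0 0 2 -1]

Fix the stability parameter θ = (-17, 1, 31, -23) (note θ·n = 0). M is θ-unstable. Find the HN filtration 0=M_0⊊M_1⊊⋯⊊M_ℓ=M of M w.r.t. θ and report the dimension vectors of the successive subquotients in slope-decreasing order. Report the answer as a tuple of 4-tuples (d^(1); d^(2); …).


Interval decomposition of M: I[1,4]^2, I[3,4]^2.
HN type (ℓ=3): μ^(1)=4; μ^(2)=1; μ^(3)=-17

((0, 0, 4, 4); (0, 2, 0, 0); (2, 0, 0, 0))
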